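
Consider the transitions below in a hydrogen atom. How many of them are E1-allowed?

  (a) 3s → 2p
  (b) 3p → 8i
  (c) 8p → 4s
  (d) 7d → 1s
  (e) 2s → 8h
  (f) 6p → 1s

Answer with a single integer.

3

(a) allowed
(b) forbidden — Δl = +5 (E1 requires Δl = ±1)
(c) allowed
(d) forbidden — Δl = -2 (E1 requires Δl = ±1)
(e) forbidden — Δl = +5 (E1 requires Δl = ±1)
(f) allowed
Total allowed: 3 of 6.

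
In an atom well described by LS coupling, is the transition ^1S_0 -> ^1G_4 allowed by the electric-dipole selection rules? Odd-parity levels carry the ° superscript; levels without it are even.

forbidden

Reading off the term symbols: S 0→0, L 0→4, J 0→4, parity even→even.
Parity must change: even → even — fails.
ΔS = 0: S: 0 → 0 — ok.
ΔL = 0, ±1 (not L=0↔0): L: 0 → 4, ΔL = +4 — fails.
ΔJ = 0, ±1 (not J=0↔0): J: 0 → 4, ΔJ = +4 — fails.
Rule(s) violated: parity, ΔL, ΔJ.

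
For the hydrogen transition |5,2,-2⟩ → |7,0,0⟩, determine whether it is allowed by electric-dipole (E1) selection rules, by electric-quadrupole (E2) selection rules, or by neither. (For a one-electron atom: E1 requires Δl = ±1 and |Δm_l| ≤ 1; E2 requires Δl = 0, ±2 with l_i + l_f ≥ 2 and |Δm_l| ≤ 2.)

E2

Δl = 0 − 2 = -2; l_i + l_f = 2.
Δm_l = +2.
E1 (Δl = ±1, |Δm_l| ≤ 1): not satisfied.
E2 (Δl = 0,±2, l_i+l_f ≥ 2, |Δm_l| ≤ 2): satisfied.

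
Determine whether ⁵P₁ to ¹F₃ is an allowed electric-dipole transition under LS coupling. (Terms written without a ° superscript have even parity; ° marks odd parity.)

forbidden

Reading off the term symbols: S 2→0, L 1→3, J 1→3, parity even→even.
Parity must change: even → even — ✗.
ΔS = 0: S: 2 → 0 — ✗.
ΔL = 0, ±1 (not L=0↔0): L: 1 → 3, ΔL = +2 — ✗.
ΔJ = 0, ±1 (not J=0↔0): J: 1 → 3, ΔJ = +2 — ✗.
Rule(s) violated: parity, ΔS, ΔL, ΔJ.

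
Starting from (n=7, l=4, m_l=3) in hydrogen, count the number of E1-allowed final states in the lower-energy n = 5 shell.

E1 requires Δl = ±1, so l_f ∈ {3, 5}; with 0 ≤ l_f ≤ n_f−1 = 4, the allowed l_f values are {3}.
For l_f = 3: m_f ∈ {m_i−1, m_i, m_i+1} ∩ [−3, 3] = {2, 3} → 2 states.
Total: 2.

2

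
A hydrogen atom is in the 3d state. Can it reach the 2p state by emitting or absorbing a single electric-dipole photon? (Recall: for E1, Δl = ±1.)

Δl = 1 − 2 = -1; the E1 rule Δl = ±1 is ok.
All E1 selection rules are satisfied.

allowed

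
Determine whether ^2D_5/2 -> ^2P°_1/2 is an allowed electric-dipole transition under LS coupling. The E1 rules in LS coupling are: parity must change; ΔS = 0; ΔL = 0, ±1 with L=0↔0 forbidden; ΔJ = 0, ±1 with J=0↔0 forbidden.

ΔS = 0: S: 1/2 → 1/2 — passes.
ΔL = 0, ±1 (not L=0↔0): L: 2 → 1, ΔL = -1 — passes.
Parity must change: even → odd — passes.
ΔJ = 0, ±1 (not J=0↔0): J: 5/2 → 1/2, ΔJ = -2 — fails.
Rule(s) violated: ΔJ.

forbidden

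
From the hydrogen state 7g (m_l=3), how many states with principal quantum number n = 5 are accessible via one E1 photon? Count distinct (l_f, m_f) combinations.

2

E1 requires Δl = ±1, so l_f ∈ {3, 5}; with 0 ≤ l_f ≤ n_f−1 = 4, the allowed l_f values are {3}.
For l_f = 3: m_f ∈ {m_i−1, m_i, m_i+1} ∩ [−3, 3] = {2, 3} → 2 states.
Total: 2.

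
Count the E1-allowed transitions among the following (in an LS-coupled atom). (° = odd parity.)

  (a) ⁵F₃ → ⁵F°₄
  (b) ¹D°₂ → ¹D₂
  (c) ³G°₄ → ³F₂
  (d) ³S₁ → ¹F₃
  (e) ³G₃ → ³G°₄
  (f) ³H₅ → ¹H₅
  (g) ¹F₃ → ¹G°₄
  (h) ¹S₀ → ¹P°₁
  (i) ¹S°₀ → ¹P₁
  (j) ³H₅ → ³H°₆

(a) allowed
(b) allowed
(c) forbidden (ΔJ fails)
(d) forbidden (parity, ΔS, ΔL, ΔJ fail)
(e) allowed
(f) forbidden (parity, ΔS fail)
(g) allowed
(h) allowed
(i) allowed
(j) allowed
Total allowed: 7 of 10.

7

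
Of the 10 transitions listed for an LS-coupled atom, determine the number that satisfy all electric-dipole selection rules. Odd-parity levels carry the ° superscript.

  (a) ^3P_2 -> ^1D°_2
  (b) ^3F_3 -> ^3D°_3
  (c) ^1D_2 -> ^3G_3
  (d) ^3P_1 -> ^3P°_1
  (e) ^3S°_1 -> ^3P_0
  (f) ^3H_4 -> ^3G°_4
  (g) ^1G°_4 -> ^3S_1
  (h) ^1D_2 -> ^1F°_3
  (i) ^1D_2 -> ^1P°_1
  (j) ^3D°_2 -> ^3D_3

7

(a) forbidden (ΔS fails)
(b) allowed
(c) forbidden (parity, ΔS, ΔL fail)
(d) allowed
(e) allowed
(f) allowed
(g) forbidden (ΔS, ΔL, ΔJ fail)
(h) allowed
(i) allowed
(j) allowed
Total allowed: 7 of 10.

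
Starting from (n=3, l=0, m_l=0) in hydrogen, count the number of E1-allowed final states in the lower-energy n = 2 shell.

3

E1 requires Δl = ±1, so l_f ∈ {-1, 1}; with 0 ≤ l_f ≤ n_f−1 = 1, the allowed l_f values are {1}.
For l_f = 1: m_f ∈ {m_i−1, m_i, m_i+1} ∩ [−1, 1] = {-1, 0, 1} → 3 states.
Total: 3.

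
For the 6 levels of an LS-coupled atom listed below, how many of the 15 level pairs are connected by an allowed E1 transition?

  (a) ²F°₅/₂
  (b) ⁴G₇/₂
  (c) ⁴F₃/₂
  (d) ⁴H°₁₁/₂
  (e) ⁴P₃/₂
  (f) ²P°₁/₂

(a)–(b): forbidden (ΔS).
(a)–(c): forbidden (ΔS).
(a)–(d): forbidden (parity, ΔS, ΔL, ΔJ).
(a)–(e): forbidden (ΔS, ΔL).
(a)–(f): forbidden (parity, ΔL, ΔJ).
(b)–(c): forbidden (parity, ΔJ).
(b)–(d): forbidden (ΔJ).
(b)–(e): forbidden (parity, ΔL, ΔJ).
(b)–(f): forbidden (ΔS, ΔL, ΔJ).
(c)–(d): forbidden (ΔL, ΔJ).
(c)–(e): forbidden (parity, ΔL).
(c)–(f): forbidden (ΔS, ΔL).
(d)–(e): forbidden (ΔL, ΔJ).
(d)–(f): forbidden (parity, ΔS, ΔL, ΔJ).
(e)–(f): forbidden (ΔS).
Allowed pairs: 0 of 15.

0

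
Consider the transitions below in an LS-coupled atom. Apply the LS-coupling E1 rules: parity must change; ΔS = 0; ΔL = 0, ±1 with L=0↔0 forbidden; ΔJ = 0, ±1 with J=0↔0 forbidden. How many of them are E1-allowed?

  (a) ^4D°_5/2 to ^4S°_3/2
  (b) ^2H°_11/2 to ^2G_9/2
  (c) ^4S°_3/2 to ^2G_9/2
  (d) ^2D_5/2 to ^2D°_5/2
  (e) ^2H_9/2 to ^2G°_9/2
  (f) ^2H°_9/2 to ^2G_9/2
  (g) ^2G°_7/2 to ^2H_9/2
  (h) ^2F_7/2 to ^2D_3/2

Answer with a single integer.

(a) forbidden (parity, ΔL fail)
(b) allowed
(c) forbidden (ΔS, ΔL, ΔJ fail)
(d) allowed
(e) allowed
(f) allowed
(g) allowed
(h) forbidden (parity, ΔJ fail)
Total allowed: 5 of 8.

5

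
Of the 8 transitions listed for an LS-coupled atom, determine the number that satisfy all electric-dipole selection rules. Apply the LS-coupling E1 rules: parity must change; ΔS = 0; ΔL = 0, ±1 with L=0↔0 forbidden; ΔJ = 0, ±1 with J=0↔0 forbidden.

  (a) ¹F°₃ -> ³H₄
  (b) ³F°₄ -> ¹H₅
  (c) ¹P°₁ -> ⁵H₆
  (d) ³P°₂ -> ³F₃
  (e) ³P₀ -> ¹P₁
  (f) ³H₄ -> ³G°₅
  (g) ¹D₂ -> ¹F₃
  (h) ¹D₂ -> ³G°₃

1

(a) forbidden (ΔS, ΔL fail)
(b) forbidden (ΔS, ΔL fail)
(c) forbidden (ΔS, ΔL, ΔJ fail)
(d) forbidden (ΔL fails)
(e) forbidden (parity, ΔS fail)
(f) allowed
(g) forbidden (parity fails)
(h) forbidden (ΔS, ΔL fail)
Total allowed: 1 of 8.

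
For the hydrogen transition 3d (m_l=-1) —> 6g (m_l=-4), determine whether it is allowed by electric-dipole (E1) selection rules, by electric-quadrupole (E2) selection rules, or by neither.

neither

Δl = 4 − 2 = +2; l_i + l_f = 6.
Δm_l = -3.
E1 (Δl = ±1, |Δm_l| ≤ 1): not satisfied.
E2 (Δl = 0,±2, l_i+l_f ≥ 2, |Δm_l| ≤ 2): not satisfied.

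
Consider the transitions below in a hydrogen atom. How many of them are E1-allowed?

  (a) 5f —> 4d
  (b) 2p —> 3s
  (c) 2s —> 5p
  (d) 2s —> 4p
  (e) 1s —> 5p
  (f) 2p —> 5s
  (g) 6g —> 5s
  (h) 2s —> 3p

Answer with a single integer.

7

(a) allowed
(b) allowed
(c) allowed
(d) allowed
(e) allowed
(f) allowed
(g) forbidden — Δl = -4 (E1 requires Δl = ±1)
(h) allowed
Total allowed: 7 of 8.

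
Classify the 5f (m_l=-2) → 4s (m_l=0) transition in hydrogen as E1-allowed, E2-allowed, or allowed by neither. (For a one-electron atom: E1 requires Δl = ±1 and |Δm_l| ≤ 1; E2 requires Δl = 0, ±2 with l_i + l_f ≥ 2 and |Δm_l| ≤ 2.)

Δl = 0 − 3 = -3; l_i + l_f = 3.
Δm_l = +2.
E1 (Δl = ±1, |Δm_l| ≤ 1): not satisfied.
E2 (Δl = 0,±2, l_i+l_f ≥ 2, |Δm_l| ≤ 2): not satisfied.

neither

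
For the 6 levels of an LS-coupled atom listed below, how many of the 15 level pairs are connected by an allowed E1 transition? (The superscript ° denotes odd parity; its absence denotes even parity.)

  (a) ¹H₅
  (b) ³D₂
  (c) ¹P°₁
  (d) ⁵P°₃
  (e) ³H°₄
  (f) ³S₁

0

(a)–(b): forbidden (parity, ΔS, ΔL, ΔJ).
(a)–(c): forbidden (ΔL, ΔJ).
(a)–(d): forbidden (ΔS, ΔL, ΔJ).
(a)–(e): forbidden (ΔS).
(a)–(f): forbidden (parity, ΔS, ΔL, ΔJ).
(b)–(c): forbidden (ΔS).
(b)–(d): forbidden (ΔS).
(b)–(e): forbidden (ΔL, ΔJ).
(b)–(f): forbidden (parity, ΔL).
(c)–(d): forbidden (parity, ΔS, ΔJ).
(c)–(e): forbidden (parity, ΔS, ΔL, ΔJ).
(c)–(f): forbidden (ΔS).
(d)–(e): forbidden (parity, ΔS, ΔL).
(d)–(f): forbidden (ΔS, ΔJ).
(e)–(f): forbidden (ΔL, ΔJ).
Allowed pairs: 0 of 15.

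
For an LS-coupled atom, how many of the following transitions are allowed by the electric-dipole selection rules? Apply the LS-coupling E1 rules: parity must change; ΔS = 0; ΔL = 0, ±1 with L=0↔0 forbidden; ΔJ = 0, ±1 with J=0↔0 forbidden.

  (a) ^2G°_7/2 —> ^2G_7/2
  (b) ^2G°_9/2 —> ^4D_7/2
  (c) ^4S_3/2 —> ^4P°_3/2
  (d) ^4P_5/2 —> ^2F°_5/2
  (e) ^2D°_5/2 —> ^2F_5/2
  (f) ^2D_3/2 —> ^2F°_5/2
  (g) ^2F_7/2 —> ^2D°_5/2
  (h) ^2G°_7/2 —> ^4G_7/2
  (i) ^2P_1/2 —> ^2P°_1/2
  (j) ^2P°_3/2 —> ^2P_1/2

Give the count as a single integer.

7

(a) allowed
(b) forbidden (ΔS, ΔL fail)
(c) allowed
(d) forbidden (ΔS, ΔL fail)
(e) allowed
(f) allowed
(g) allowed
(h) forbidden (ΔS fails)
(i) allowed
(j) allowed
Total allowed: 7 of 10.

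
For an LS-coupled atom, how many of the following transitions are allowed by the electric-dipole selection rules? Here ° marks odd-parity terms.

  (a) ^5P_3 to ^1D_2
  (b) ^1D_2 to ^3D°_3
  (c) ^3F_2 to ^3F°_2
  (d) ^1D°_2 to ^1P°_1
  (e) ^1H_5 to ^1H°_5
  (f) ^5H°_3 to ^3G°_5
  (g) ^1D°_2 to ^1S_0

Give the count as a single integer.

2

(a) forbidden (parity, ΔS fail)
(b) forbidden (ΔS fails)
(c) allowed
(d) forbidden (parity fails)
(e) allowed
(f) forbidden (parity, ΔS, ΔJ fail)
(g) forbidden (ΔL, ΔJ fail)
Total allowed: 2 of 7.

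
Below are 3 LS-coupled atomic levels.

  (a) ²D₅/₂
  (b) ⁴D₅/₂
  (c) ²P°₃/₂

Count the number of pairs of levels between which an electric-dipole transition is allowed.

1

(a)–(b): forbidden (parity, ΔS).
(a)–(c): allowed.
(b)–(c): forbidden (ΔS).
Allowed pairs: 1 of 3.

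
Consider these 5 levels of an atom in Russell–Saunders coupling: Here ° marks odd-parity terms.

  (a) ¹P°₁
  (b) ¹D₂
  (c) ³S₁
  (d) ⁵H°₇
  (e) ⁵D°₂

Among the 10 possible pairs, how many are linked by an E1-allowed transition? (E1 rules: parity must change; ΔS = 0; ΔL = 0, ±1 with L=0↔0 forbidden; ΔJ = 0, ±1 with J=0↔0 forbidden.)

(a)–(b): allowed.
(a)–(c): forbidden (ΔS).
(a)–(d): forbidden (parity, ΔS, ΔL, ΔJ).
(a)–(e): forbidden (parity, ΔS).
(b)–(c): forbidden (parity, ΔS, ΔL).
(b)–(d): forbidden (ΔS, ΔL, ΔJ).
(b)–(e): forbidden (ΔS).
(c)–(d): forbidden (ΔS, ΔL, ΔJ).
(c)–(e): forbidden (ΔS, ΔL).
(d)–(e): forbidden (parity, ΔL, ΔJ).
Allowed pairs: 1 of 10.

1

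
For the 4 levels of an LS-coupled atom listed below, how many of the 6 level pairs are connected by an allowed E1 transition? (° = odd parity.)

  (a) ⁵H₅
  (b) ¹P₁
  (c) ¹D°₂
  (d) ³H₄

1

(a)–(b): forbidden (parity, ΔS, ΔL, ΔJ).
(a)–(c): forbidden (ΔS, ΔL, ΔJ).
(a)–(d): forbidden (parity, ΔS).
(b)–(c): allowed.
(b)–(d): forbidden (parity, ΔS, ΔL, ΔJ).
(c)–(d): forbidden (ΔS, ΔL, ΔJ).
Allowed pairs: 1 of 6.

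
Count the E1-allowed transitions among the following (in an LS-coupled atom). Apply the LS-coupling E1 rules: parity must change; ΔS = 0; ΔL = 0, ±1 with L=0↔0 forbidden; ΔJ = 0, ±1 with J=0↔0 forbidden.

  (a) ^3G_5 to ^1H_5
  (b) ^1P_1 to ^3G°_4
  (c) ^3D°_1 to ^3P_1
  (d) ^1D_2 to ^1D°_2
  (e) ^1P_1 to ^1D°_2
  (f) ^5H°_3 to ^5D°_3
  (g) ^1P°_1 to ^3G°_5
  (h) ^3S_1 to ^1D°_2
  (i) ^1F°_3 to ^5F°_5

3

(a) forbidden (parity, ΔS fail)
(b) forbidden (ΔS, ΔL, ΔJ fail)
(c) allowed
(d) allowed
(e) allowed
(f) forbidden (parity, ΔL fail)
(g) forbidden (parity, ΔS, ΔL, ΔJ fail)
(h) forbidden (ΔS, ΔL fail)
(i) forbidden (parity, ΔS, ΔJ fail)
Total allowed: 3 of 9.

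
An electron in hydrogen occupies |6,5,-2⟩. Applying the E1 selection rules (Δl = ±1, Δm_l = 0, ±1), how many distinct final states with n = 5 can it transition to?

3

E1 requires Δl = ±1, so l_f ∈ {4, 6}; with 0 ≤ l_f ≤ n_f−1 = 4, the allowed l_f values are {4}.
For l_f = 4: m_f ∈ {m_i−1, m_i, m_i+1} ∩ [−4, 4] = {-3, -2, -1} → 3 states.
Total: 3.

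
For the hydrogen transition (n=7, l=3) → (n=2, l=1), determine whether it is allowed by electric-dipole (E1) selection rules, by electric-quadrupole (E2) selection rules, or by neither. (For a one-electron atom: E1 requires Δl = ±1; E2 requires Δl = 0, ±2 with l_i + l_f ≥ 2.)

E2

Δl = 1 − 3 = -2; l_i + l_f = 4.
E1 (Δl = ±1): not satisfied.
E2 (Δl = 0,±2, l_i+l_f ≥ 2): satisfied.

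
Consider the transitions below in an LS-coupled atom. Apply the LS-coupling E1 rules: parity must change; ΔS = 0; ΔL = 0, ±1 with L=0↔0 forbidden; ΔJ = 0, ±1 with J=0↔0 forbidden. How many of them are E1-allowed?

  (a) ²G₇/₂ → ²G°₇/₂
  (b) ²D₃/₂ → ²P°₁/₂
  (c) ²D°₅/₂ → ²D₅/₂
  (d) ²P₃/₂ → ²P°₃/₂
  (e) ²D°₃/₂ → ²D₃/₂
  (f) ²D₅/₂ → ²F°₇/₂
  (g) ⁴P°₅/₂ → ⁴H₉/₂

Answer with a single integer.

(a) allowed
(b) allowed
(c) allowed
(d) allowed
(e) allowed
(f) allowed
(g) forbidden (ΔL, ΔJ fail)
Total allowed: 6 of 7.

6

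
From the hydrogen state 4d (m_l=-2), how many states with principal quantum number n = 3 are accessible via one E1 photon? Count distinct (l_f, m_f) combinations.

E1 requires Δl = ±1, so l_f ∈ {1, 3}; with 0 ≤ l_f ≤ n_f−1 = 2, the allowed l_f values are {1}.
For l_f = 1: m_f ∈ {m_i−1, m_i, m_i+1} ∩ [−1, 1] = {-1} → 1 state.
Total: 1.

1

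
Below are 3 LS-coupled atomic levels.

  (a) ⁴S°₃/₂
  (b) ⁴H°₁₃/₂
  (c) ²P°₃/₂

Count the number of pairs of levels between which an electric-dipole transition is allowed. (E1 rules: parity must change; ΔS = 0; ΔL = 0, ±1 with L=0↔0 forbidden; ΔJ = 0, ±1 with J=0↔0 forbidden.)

(a)–(b): forbidden (parity, ΔL, ΔJ).
(a)–(c): forbidden (parity, ΔS).
(b)–(c): forbidden (parity, ΔS, ΔL, ΔJ).
Allowed pairs: 0 of 3.

0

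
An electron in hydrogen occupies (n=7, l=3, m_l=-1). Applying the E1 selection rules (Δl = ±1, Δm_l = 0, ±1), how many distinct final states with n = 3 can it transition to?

3

E1 requires Δl = ±1, so l_f ∈ {2, 4}; with 0 ≤ l_f ≤ n_f−1 = 2, the allowed l_f values are {2}.
For l_f = 2: m_f ∈ {m_i−1, m_i, m_i+1} ∩ [−2, 2] = {-2, -1, 0} → 3 states.
Total: 3.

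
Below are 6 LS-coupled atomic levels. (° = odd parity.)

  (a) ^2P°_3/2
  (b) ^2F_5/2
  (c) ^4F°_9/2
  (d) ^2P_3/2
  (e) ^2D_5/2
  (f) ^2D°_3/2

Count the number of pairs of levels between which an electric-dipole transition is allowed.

5

(a)–(b): forbidden (ΔL).
(a)–(c): forbidden (parity, ΔS, ΔL, ΔJ).
(a)–(d): allowed.
(a)–(e): allowed.
(a)–(f): forbidden (parity).
(b)–(c): forbidden (ΔS, ΔJ).
(b)–(d): forbidden (parity, ΔL).
(b)–(e): forbidden (parity).
(b)–(f): allowed.
(c)–(d): forbidden (ΔS, ΔL, ΔJ).
(c)–(e): forbidden (ΔS, ΔJ).
(c)–(f): forbidden (parity, ΔS, ΔJ).
(d)–(e): forbidden (parity).
(d)–(f): allowed.
(e)–(f): allowed.
Allowed pairs: 5 of 15.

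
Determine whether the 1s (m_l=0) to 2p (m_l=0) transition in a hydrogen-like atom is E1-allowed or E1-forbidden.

Initial l = 0, final l = 1, so Δl = +1. E1 requires Δl = ±1: satisfied.
Δm_l = 0 − (0) = +0. E1 requires Δm_l = 0, ±1: satisfied.
All E1 selection rules are satisfied.

allowed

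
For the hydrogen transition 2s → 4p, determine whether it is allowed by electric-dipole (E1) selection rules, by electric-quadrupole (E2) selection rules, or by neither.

Δl = 1 − 0 = +1; l_i + l_f = 1.
E1 (Δl = ±1): satisfied.
E2 (Δl = 0,±2, l_i+l_f ≥ 2): not satisfied.

E1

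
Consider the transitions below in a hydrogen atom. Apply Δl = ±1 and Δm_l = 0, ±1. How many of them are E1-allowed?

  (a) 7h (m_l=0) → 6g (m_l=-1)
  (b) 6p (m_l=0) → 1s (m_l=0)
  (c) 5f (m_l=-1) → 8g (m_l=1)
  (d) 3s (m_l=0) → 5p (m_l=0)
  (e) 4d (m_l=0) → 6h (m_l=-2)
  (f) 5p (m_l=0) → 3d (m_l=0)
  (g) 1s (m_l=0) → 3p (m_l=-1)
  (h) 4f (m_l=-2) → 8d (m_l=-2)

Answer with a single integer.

6

(a) allowed
(b) allowed
(c) forbidden — Δm_l = +2 (E1 requires Δm_l = 0, ±1)
(d) allowed
(e) forbidden — Δl = +3 (E1 requires Δl = ±1); Δm_l = -2 (E1 requires Δm_l = 0, ±1)
(f) allowed
(g) allowed
(h) allowed
Total allowed: 6 of 8.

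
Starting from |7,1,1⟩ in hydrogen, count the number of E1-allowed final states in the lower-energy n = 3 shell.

E1 requires Δl = ±1, so l_f ∈ {0, 2}; with 0 ≤ l_f ≤ n_f−1 = 2, the allowed l_f values are {0, 2}.
For l_f = 0: m_f ∈ {m_i−1, m_i, m_i+1} ∩ [−0, 0] = {0} → 1 state.
For l_f = 2: m_f ∈ {m_i−1, m_i, m_i+1} ∩ [−2, 2] = {0, 1, 2} → 3 states.
Total: 4.

4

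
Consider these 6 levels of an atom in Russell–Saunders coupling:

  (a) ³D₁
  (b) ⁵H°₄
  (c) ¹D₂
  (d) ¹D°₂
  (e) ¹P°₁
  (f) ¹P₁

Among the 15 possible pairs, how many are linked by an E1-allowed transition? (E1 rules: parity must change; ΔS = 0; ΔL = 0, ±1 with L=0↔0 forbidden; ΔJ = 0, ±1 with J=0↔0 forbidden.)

4

(a)–(b): forbidden (ΔS, ΔL, ΔJ).
(a)–(c): forbidden (parity, ΔS).
(a)–(d): forbidden (ΔS).
(a)–(e): forbidden (ΔS).
(a)–(f): forbidden (parity, ΔS).
(b)–(c): forbidden (ΔS, ΔL, ΔJ).
(b)–(d): forbidden (parity, ΔS, ΔL, ΔJ).
(b)–(e): forbidden (parity, ΔS, ΔL, ΔJ).
(b)–(f): forbidden (ΔS, ΔL, ΔJ).
(c)–(d): allowed.
(c)–(e): allowed.
(c)–(f): forbidden (parity).
(d)–(e): forbidden (parity).
(d)–(f): allowed.
(e)–(f): allowed.
Allowed pairs: 4 of 15.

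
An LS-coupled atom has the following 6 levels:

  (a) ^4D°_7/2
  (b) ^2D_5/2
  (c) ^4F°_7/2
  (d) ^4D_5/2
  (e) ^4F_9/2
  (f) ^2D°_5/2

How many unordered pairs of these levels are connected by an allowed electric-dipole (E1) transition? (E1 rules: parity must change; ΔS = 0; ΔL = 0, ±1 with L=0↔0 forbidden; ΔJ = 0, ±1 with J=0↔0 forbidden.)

(a)–(b): forbidden (ΔS).
(a)–(c): forbidden (parity).
(a)–(d): allowed.
(a)–(e): allowed.
(a)–(f): forbidden (parity, ΔS).
(b)–(c): forbidden (ΔS).
(b)–(d): forbidden (parity, ΔS).
(b)–(e): forbidden (parity, ΔS, ΔJ).
(b)–(f): allowed.
(c)–(d): allowed.
(c)–(e): allowed.
(c)–(f): forbidden (parity, ΔS).
(d)–(e): forbidden (parity, ΔJ).
(d)–(f): forbidden (ΔS).
(e)–(f): forbidden (ΔS, ΔJ).
Allowed pairs: 5 of 15.

5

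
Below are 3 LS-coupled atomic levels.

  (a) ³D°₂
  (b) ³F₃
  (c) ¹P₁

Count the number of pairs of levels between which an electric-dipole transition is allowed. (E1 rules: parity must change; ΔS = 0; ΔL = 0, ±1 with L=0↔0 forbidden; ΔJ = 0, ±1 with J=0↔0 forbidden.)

1

(a)–(b): allowed.
(a)–(c): forbidden (ΔS).
(b)–(c): forbidden (parity, ΔS, ΔL, ΔJ).
Allowed pairs: 1 of 3.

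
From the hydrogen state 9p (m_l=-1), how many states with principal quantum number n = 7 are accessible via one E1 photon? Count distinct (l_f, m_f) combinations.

4

E1 requires Δl = ±1, so l_f ∈ {0, 2}; with 0 ≤ l_f ≤ n_f−1 = 6, the allowed l_f values are {0, 2}.
For l_f = 0: m_f ∈ {m_i−1, m_i, m_i+1} ∩ [−0, 0] = {0} → 1 state.
For l_f = 2: m_f ∈ {m_i−1, m_i, m_i+1} ∩ [−2, 2] = {-2, -1, 0} → 3 states.
Total: 4.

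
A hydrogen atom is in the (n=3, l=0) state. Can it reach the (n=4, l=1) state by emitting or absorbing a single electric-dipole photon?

allowed

Initial l = 0, final l = 1, so Δl = +1. E1 requires Δl = ±1: ✓.
All E1 selection rules are satisfied.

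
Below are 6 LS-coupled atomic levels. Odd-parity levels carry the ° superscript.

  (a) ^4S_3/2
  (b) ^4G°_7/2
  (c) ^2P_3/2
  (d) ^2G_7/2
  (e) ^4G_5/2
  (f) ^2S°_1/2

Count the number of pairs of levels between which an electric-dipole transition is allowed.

2

(a)–(b): forbidden (ΔL, ΔJ).
(a)–(c): forbidden (parity, ΔS).
(a)–(d): forbidden (parity, ΔS, ΔL, ΔJ).
(a)–(e): forbidden (parity, ΔL).
(a)–(f): forbidden (ΔS, ΔL).
(b)–(c): forbidden (ΔS, ΔL, ΔJ).
(b)–(d): forbidden (ΔS).
(b)–(e): allowed.
(b)–(f): forbidden (parity, ΔS, ΔL, ΔJ).
(c)–(d): forbidden (parity, ΔL, ΔJ).
(c)–(e): forbidden (parity, ΔS, ΔL).
(c)–(f): allowed.
(d)–(e): forbidden (parity, ΔS).
(d)–(f): forbidden (ΔL, ΔJ).
(e)–(f): forbidden (ΔS, ΔL, ΔJ).
Allowed pairs: 2 of 15.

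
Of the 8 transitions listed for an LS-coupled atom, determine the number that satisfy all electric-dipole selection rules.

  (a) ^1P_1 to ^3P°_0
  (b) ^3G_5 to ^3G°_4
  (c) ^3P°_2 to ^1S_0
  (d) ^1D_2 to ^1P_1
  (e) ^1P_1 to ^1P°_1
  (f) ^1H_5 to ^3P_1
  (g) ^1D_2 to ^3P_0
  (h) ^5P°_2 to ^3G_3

2

(a) forbidden (ΔS fails)
(b) allowed
(c) forbidden (ΔS, ΔJ fail)
(d) forbidden (parity fails)
(e) allowed
(f) forbidden (parity, ΔS, ΔL, ΔJ fail)
(g) forbidden (parity, ΔS, ΔJ fail)
(h) forbidden (ΔS, ΔL fail)
Total allowed: 2 of 8.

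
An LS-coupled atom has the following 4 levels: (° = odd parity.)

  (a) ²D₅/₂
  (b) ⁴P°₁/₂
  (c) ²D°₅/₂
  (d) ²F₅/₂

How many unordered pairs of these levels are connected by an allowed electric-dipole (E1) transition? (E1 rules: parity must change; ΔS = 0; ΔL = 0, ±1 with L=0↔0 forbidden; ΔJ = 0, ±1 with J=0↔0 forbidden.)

2

(a)–(b): forbidden (ΔS, ΔJ).
(a)–(c): allowed.
(a)–(d): forbidden (parity).
(b)–(c): forbidden (parity, ΔS, ΔJ).
(b)–(d): forbidden (ΔS, ΔL, ΔJ).
(c)–(d): allowed.
Allowed pairs: 2 of 6.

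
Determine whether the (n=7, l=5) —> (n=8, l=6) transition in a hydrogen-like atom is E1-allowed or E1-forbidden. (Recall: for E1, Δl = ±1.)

Initial l = 5, final l = 6, so Δl = +1. E1 requires Δl = ±1: satisfied.
All E1 selection rules are satisfied.

allowed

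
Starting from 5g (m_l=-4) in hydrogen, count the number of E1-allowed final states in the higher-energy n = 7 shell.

4

E1 requires Δl = ±1, so l_f ∈ {3, 5}; with 0 ≤ l_f ≤ n_f−1 = 6, the allowed l_f values are {3, 5}.
For l_f = 3: m_f ∈ {m_i−1, m_i, m_i+1} ∩ [−3, 3] = {-3} → 1 state.
For l_f = 5: m_f ∈ {m_i−1, m_i, m_i+1} ∩ [−5, 5] = {-5, -4, -3} → 3 states.
Total: 4.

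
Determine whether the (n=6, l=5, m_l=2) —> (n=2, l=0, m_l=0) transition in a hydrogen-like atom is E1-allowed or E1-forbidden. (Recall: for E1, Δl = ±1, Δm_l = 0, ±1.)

forbidden

Δl = 0 − 5 = -5; the E1 rule Δl = ±1 is fails.
m_l: 2 → 0 (Δm_l = -2). |Δm_l| ≤ 1 fails.
The transition is electric-dipole forbidden.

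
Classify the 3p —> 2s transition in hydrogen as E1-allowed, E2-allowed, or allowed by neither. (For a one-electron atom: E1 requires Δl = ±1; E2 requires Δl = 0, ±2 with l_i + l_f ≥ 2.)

Δl = 0 − 1 = -1; l_i + l_f = 1.
E1 (Δl = ±1): satisfied.
E2 (Δl = 0,±2, l_i+l_f ≥ 2): not satisfied.

E1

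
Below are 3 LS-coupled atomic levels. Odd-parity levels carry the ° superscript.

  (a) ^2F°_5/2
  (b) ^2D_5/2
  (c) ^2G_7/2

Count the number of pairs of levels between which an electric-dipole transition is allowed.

2

(a)–(b): allowed.
(a)–(c): allowed.
(b)–(c): forbidden (parity, ΔL).
Allowed pairs: 2 of 3.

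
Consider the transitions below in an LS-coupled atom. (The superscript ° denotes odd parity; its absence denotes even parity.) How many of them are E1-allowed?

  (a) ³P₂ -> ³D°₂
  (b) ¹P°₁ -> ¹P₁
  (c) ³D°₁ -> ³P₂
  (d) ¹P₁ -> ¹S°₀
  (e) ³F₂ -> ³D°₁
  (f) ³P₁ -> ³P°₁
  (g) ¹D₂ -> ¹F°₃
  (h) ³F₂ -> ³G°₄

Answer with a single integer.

7

(a) allowed
(b) allowed
(c) allowed
(d) allowed
(e) allowed
(f) allowed
(g) allowed
(h) forbidden (ΔJ fails)
Total allowed: 7 of 8.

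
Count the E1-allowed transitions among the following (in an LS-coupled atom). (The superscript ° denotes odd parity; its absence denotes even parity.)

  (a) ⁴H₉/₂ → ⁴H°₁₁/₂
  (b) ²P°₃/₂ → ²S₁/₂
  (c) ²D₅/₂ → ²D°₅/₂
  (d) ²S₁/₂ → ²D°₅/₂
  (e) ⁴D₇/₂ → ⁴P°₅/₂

(a) allowed
(b) allowed
(c) allowed
(d) forbidden (ΔL, ΔJ fail)
(e) allowed
Total allowed: 4 of 5.

4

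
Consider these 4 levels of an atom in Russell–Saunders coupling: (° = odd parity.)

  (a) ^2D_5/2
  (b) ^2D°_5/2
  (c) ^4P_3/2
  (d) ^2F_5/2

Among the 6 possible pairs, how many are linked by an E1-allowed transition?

2

(a)–(b): allowed.
(a)–(c): forbidden (parity, ΔS).
(a)–(d): forbidden (parity).
(b)–(c): forbidden (ΔS).
(b)–(d): allowed.
(c)–(d): forbidden (parity, ΔS, ΔL).
Allowed pairs: 2 of 6.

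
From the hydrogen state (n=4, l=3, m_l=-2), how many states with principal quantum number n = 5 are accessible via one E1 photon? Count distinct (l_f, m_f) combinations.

E1 requires Δl = ±1, so l_f ∈ {2, 4}; with 0 ≤ l_f ≤ n_f−1 = 4, the allowed l_f values are {2, 4}.
For l_f = 2: m_f ∈ {m_i−1, m_i, m_i+1} ∩ [−2, 2] = {-2, -1} → 2 states.
For l_f = 4: m_f ∈ {m_i−1, m_i, m_i+1} ∩ [−4, 4] = {-3, -2, -1} → 3 states.
Total: 5.

5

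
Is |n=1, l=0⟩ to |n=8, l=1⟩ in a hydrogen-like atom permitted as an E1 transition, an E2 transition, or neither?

E1

Δl = 1 − 0 = +1; l_i + l_f = 1.
E1 (Δl = ±1): satisfied.
E2 (Δl = 0,±2, l_i+l_f ≥ 2): not satisfied.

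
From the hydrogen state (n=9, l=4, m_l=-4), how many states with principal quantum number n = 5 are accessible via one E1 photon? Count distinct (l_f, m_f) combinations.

E1 requires Δl = ±1, so l_f ∈ {3, 5}; with 0 ≤ l_f ≤ n_f−1 = 4, the allowed l_f values are {3}.
For l_f = 3: m_f ∈ {m_i−1, m_i, m_i+1} ∩ [−3, 3] = {-3} → 1 state.
Total: 1.

1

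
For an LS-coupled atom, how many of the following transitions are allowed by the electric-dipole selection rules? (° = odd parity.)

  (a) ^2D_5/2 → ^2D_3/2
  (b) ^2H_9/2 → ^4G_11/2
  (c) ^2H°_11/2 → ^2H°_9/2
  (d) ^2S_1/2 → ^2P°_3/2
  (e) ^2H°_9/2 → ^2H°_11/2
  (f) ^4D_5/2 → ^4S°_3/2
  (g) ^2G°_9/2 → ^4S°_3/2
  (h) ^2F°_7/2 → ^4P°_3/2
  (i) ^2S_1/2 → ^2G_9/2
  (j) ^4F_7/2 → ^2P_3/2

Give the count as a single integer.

1

(a) forbidden (parity fails)
(b) forbidden (parity, ΔS fail)
(c) forbidden (parity fails)
(d) allowed
(e) forbidden (parity fails)
(f) forbidden (ΔL fails)
(g) forbidden (parity, ΔS, ΔL, ΔJ fail)
(h) forbidden (parity, ΔS, ΔL, ΔJ fail)
(i) forbidden (parity, ΔL, ΔJ fail)
(j) forbidden (parity, ΔS, ΔL, ΔJ fail)
Total allowed: 1 of 10.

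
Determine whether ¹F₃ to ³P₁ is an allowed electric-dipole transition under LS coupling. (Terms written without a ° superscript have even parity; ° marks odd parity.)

forbidden

Initial level: S=0, L=3, J=3, parity even. Final level: S=1, L=1, J=1, parity even.
Parity must change: even → even — fails.
ΔS = 0: S: 0 → 1 — fails.
ΔL = 0, ±1 (not L=0↔0): L: 3 → 1, ΔL = -2 — fails.
ΔJ = 0, ±1 (not J=0↔0): J: 3 → 1, ΔJ = -2 — fails.
Rule(s) violated: parity, ΔS, ΔL, ΔJ.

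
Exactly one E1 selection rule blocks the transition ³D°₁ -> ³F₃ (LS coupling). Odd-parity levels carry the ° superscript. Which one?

Reading off the term symbols: S 1→1, L 2→3, J 1→3, parity odd→even.
ΔL = 0, ±1 (not L=0↔0): L: 2 → 3, ΔL = +1 — ✓.
Parity must change: odd → even — ✓.
ΔJ = 0, ±1 (not J=0↔0): J: 1 → 3, ΔJ = +2 — ✗.
ΔS = 0: S: 1 → 1 — ✓.

the ΔJ = 0, ±1 rule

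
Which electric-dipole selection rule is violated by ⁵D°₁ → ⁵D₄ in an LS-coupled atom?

Parity must change: odd → even — passes.
ΔL = 0, ±1 (not L=0↔0): L: 2 → 2, ΔL = +0 — passes.
ΔJ = 0, ±1 (not J=0↔0): J: 1 → 4, ΔJ = +3 — fails.
ΔS = 0: S: 2 → 2 — passes.

the ΔJ = 0, ±1 rule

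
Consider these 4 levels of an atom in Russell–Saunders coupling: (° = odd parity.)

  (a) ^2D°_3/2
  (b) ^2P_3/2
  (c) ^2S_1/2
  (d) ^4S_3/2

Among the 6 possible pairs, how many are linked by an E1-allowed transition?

1

(a)–(b): allowed.
(a)–(c): forbidden (ΔL).
(a)–(d): forbidden (ΔS, ΔL).
(b)–(c): forbidden (parity).
(b)–(d): forbidden (parity, ΔS).
(c)–(d): forbidden (parity, ΔS, ΔL).
Allowed pairs: 1 of 6.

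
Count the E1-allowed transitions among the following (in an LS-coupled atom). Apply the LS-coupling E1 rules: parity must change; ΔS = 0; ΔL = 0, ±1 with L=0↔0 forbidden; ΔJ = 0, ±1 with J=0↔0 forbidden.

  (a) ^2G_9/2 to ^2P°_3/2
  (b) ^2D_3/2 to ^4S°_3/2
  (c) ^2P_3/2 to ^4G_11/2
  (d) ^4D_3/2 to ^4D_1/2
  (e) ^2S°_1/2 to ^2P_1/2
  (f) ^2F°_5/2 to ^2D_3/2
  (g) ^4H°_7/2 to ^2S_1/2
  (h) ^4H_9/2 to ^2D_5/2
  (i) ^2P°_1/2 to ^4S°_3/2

(a) forbidden (ΔL, ΔJ fail)
(b) forbidden (ΔS, ΔL fail)
(c) forbidden (parity, ΔS, ΔL, ΔJ fail)
(d) forbidden (parity fails)
(e) allowed
(f) allowed
(g) forbidden (ΔS, ΔL, ΔJ fail)
(h) forbidden (parity, ΔS, ΔL, ΔJ fail)
(i) forbidden (parity, ΔS fail)
Total allowed: 2 of 9.

2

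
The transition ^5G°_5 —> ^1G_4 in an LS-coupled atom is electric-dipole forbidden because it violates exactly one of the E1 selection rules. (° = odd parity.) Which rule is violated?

the ΔS = 0 rule

Reading off the term symbols: S 2→0, L 4→4, J 5→4, parity odd→even.
Parity must change: odd → even — satisfied.
ΔS = 0: S: 2 → 0 — violated.
ΔL = 0, ±1 (not L=0↔0): L: 4 → 4, ΔL = +0 — satisfied.
ΔJ = 0, ±1 (not J=0↔0): J: 5 → 4, ΔJ = -1 — satisfied.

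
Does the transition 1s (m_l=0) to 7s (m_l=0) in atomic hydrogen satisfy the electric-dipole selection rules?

l: 0 → 0 (Δl = +0). Δl = ±1 ✗.
m_l: 0 → 0 (Δm_l = +0). |Δm_l| ≤ 1 ✓.
The transition is electric-dipole forbidden.

forbidden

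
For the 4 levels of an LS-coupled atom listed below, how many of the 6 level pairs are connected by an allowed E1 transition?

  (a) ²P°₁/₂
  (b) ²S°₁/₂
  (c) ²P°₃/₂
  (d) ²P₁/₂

3

(a)–(b): forbidden (parity).
(a)–(c): forbidden (parity).
(a)–(d): allowed.
(b)–(c): forbidden (parity).
(b)–(d): allowed.
(c)–(d): allowed.
Allowed pairs: 3 of 6.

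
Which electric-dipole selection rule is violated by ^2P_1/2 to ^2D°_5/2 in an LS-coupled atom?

the ΔJ = 0, ±1 rule

Initial level: S=1/2, L=1, J=1/2, parity even. Final level: S=1/2, L=2, J=5/2, parity odd.
Parity must change: even → odd — ok.
ΔS = 0: S: 1/2 → 1/2 — ok.
ΔL = 0, ±1 (not L=0↔0): L: 1 → 2, ΔL = +1 — ok.
ΔJ = 0, ±1 (not J=0↔0): J: 1/2 → 5/2, ΔJ = +2 — fails.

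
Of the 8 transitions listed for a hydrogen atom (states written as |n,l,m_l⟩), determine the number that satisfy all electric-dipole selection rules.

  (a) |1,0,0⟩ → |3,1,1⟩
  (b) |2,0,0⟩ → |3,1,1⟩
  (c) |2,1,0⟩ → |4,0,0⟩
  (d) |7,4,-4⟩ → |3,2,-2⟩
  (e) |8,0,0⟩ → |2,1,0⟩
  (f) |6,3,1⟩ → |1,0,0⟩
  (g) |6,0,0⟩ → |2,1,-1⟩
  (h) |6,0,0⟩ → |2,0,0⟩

(a) allowed
(b) allowed
(c) allowed
(d) forbidden — Δl = -2 (E1 requires Δl = ±1); Δm_l = +2 (E1 requires Δm_l = 0, ±1)
(e) allowed
(f) forbidden — Δl = -3 (E1 requires Δl = ±1)
(g) allowed
(h) forbidden — Δl = +0 (E1 requires Δl = ±1)
Total allowed: 5 of 8.

5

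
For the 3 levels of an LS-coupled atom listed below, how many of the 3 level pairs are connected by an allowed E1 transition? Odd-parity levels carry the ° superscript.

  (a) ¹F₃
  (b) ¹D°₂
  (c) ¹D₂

(a)–(b): allowed.
(a)–(c): forbidden (parity).
(b)–(c): allowed.
Allowed pairs: 2 of 3.

2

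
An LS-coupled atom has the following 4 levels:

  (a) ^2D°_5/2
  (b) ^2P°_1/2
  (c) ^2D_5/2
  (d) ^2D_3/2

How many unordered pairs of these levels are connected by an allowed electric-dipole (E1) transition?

(a)–(b): forbidden (parity, ΔJ).
(a)–(c): allowed.
(a)–(d): allowed.
(b)–(c): forbidden (ΔJ).
(b)–(d): allowed.
(c)–(d): forbidden (parity).
Allowed pairs: 3 of 6.

3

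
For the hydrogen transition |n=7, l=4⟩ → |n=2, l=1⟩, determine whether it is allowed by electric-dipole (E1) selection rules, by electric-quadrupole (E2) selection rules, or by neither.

neither

Δl = 1 − 4 = -3; l_i + l_f = 5.
E1 (Δl = ±1): not satisfied.
E2 (Δl = 0,±2, l_i+l_f ≥ 2): not satisfied.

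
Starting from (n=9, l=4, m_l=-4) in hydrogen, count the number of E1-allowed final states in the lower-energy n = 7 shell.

E1 requires Δl = ±1, so l_f ∈ {3, 5}; with 0 ≤ l_f ≤ n_f−1 = 6, the allowed l_f values are {3, 5}.
For l_f = 3: m_f ∈ {m_i−1, m_i, m_i+1} ∩ [−3, 3] = {-3} → 1 state.
For l_f = 5: m_f ∈ {m_i−1, m_i, m_i+1} ∩ [−5, 5] = {-5, -4, -3} → 3 states.
Total: 4.

4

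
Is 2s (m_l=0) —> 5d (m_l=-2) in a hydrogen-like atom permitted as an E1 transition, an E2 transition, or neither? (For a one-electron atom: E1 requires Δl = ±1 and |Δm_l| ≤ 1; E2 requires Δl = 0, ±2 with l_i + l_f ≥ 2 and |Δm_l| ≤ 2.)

E2

Δl = 2 − 0 = +2; l_i + l_f = 2.
Δm_l = -2.
E1 (Δl = ±1, |Δm_l| ≤ 1): not satisfied.
E2 (Δl = 0,±2, l_i+l_f ≥ 2, |Δm_l| ≤ 2): satisfied.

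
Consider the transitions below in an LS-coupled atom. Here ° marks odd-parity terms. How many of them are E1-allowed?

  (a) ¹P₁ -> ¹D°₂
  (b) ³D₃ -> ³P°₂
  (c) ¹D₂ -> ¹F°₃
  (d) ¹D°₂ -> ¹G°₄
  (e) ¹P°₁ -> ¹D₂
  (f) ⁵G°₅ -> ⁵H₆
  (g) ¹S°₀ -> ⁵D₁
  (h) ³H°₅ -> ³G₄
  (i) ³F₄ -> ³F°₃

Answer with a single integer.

7

(a) allowed
(b) allowed
(c) allowed
(d) forbidden (parity, ΔL, ΔJ fail)
(e) allowed
(f) allowed
(g) forbidden (ΔS, ΔL fail)
(h) allowed
(i) allowed
Total allowed: 7 of 9.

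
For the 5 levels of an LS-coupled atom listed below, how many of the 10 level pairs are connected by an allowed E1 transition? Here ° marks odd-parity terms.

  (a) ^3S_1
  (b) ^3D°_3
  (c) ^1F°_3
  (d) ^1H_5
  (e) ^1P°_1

0

(a)–(b): forbidden (ΔL, ΔJ).
(a)–(c): forbidden (ΔS, ΔL, ΔJ).
(a)–(d): forbidden (parity, ΔS, ΔL, ΔJ).
(a)–(e): forbidden (ΔS).
(b)–(c): forbidden (parity, ΔS).
(b)–(d): forbidden (ΔS, ΔL, ΔJ).
(b)–(e): forbidden (parity, ΔS, ΔJ).
(c)–(d): forbidden (ΔL, ΔJ).
(c)–(e): forbidden (parity, ΔL, ΔJ).
(d)–(e): forbidden (ΔL, ΔJ).
Allowed pairs: 0 of 10.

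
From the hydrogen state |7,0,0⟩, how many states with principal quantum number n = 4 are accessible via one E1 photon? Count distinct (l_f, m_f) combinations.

3

E1 requires Δl = ±1, so l_f ∈ {-1, 1}; with 0 ≤ l_f ≤ n_f−1 = 3, the allowed l_f values are {1}.
For l_f = 1: m_f ∈ {m_i−1, m_i, m_i+1} ∩ [−1, 1] = {-1, 0, 1} → 3 states.
Total: 3.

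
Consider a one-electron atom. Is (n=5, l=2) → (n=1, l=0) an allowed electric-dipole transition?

forbidden

Initial l = 2, final l = 0, so Δl = -2. E1 requires Δl = ±1: fails.
The transition is electric-dipole forbidden.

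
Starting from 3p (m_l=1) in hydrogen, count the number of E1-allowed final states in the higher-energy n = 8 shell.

E1 requires Δl = ±1, so l_f ∈ {0, 2}; with 0 ≤ l_f ≤ n_f−1 = 7, the allowed l_f values are {0, 2}.
For l_f = 0: m_f ∈ {m_i−1, m_i, m_i+1} ∩ [−0, 0] = {0} → 1 state.
For l_f = 2: m_f ∈ {m_i−1, m_i, m_i+1} ∩ [−2, 2] = {0, 1, 2} → 3 states.
Total: 4.

4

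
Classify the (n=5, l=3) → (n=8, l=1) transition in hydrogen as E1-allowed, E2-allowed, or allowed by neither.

E2

Δl = 1 − 3 = -2; l_i + l_f = 4.
E1 (Δl = ±1): not satisfied.
E2 (Δl = 0,±2, l_i+l_f ≥ 2): satisfied.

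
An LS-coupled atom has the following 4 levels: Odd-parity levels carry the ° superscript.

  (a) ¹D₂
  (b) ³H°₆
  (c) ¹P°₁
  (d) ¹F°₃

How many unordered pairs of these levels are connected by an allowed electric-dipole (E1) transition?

(a)–(b): forbidden (ΔS, ΔL, ΔJ).
(a)–(c): allowed.
(a)–(d): allowed.
(b)–(c): forbidden (parity, ΔS, ΔL, ΔJ).
(b)–(d): forbidden (parity, ΔS, ΔL, ΔJ).
(c)–(d): forbidden (parity, ΔL, ΔJ).
Allowed pairs: 2 of 6.

2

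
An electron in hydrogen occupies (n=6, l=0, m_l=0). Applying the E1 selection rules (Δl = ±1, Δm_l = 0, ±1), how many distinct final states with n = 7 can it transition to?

E1 requires Δl = ±1, so l_f ∈ {-1, 1}; with 0 ≤ l_f ≤ n_f−1 = 6, the allowed l_f values are {1}.
For l_f = 1: m_f ∈ {m_i−1, m_i, m_i+1} ∩ [−1, 1] = {-1, 0, 1} → 3 states.
Total: 3.

3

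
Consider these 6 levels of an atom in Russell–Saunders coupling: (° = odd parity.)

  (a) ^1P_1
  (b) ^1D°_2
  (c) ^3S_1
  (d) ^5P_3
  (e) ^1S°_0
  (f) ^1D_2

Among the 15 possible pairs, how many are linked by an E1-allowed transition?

3

(a)–(b): allowed.
(a)–(c): forbidden (parity, ΔS).
(a)–(d): forbidden (parity, ΔS, ΔJ).
(a)–(e): allowed.
(a)–(f): forbidden (parity).
(b)–(c): forbidden (ΔS, ΔL).
(b)–(d): forbidden (ΔS).
(b)–(e): forbidden (parity, ΔL, ΔJ).
(b)–(f): allowed.
(c)–(d): forbidden (parity, ΔS, ΔJ).
(c)–(e): forbidden (ΔS, ΔL).
(c)–(f): forbidden (parity, ΔS, ΔL).
(d)–(e): forbidden (ΔS, ΔJ).
(d)–(f): forbidden (parity, ΔS).
(e)–(f): forbidden (ΔL, ΔJ).
Allowed pairs: 3 of 15.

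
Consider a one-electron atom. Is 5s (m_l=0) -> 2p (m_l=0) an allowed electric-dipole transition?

Initial l = 0, final l = 1, so Δl = +1. E1 requires Δl = ±1: ✓.
Δm_l = 0 − (0) = +0. E1 requires Δm_l = 0, ±1: ✓.
All E1 selection rules are satisfied.

allowed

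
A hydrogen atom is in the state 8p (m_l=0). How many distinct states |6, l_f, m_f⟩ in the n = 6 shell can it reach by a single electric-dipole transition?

E1 requires Δl = ±1, so l_f ∈ {0, 2}; with 0 ≤ l_f ≤ n_f−1 = 5, the allowed l_f values are {0, 2}.
For l_f = 0: m_f ∈ {m_i−1, m_i, m_i+1} ∩ [−0, 0] = {0} → 1 state.
For l_f = 2: m_f ∈ {m_i−1, m_i, m_i+1} ∩ [−2, 2] = {-1, 0, 1} → 3 states.
Total: 4.

4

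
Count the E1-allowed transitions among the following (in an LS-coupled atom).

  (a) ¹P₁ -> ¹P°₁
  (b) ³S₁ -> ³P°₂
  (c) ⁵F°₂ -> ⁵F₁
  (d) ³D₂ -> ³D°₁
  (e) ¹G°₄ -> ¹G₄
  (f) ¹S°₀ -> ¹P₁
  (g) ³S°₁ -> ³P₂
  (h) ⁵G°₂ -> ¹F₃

(a) allowed
(b) allowed
(c) allowed
(d) allowed
(e) allowed
(f) allowed
(g) allowed
(h) forbidden (ΔS fails)
Total allowed: 7 of 8.

7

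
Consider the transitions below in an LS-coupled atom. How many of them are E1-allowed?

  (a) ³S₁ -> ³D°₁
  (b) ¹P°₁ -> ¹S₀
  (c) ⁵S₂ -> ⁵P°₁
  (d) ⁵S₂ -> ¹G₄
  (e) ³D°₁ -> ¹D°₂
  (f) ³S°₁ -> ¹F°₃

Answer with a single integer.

2

(a) forbidden (ΔL fails)
(b) allowed
(c) allowed
(d) forbidden (parity, ΔS, ΔL, ΔJ fail)
(e) forbidden (parity, ΔS fail)
(f) forbidden (parity, ΔS, ΔL, ΔJ fail)
Total allowed: 2 of 6.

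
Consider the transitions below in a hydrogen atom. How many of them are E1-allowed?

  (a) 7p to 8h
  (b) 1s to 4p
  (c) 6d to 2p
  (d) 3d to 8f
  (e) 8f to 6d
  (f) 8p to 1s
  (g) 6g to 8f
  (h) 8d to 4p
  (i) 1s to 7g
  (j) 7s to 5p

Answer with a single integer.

(a) forbidden — Δl = +4 (E1 requires Δl = ±1)
(b) allowed
(c) allowed
(d) allowed
(e) allowed
(f) allowed
(g) allowed
(h) allowed
(i) forbidden — Δl = +4 (E1 requires Δl = ±1)
(j) allowed
Total allowed: 8 of 10.

8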